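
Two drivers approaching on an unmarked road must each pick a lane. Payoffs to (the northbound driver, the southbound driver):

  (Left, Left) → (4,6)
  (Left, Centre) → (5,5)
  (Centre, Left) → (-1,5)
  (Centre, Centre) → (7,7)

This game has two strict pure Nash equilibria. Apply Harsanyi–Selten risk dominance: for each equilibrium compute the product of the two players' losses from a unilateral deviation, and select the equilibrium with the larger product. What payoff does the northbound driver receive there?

At both Left: the northbound driver loses 4 − (-1) = 5 by deviating; the southbound driver loses 6 − 5 = 1. Product = 5·1 = 5.
At both Centre: the northbound driver loses 7 − 5 = 2 by deviating; the southbound driver loses 7 − 5 = 2. Product = 2·2 = 4.
5 > 4, so both Left is risk-dominant. The northbound driver's payoff there is 4.

4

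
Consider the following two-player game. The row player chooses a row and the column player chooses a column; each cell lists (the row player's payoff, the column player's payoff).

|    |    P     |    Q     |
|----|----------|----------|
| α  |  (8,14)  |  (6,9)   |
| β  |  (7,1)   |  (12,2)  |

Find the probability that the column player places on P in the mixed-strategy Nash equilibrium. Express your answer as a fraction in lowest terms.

The column player's mix q on P must make the row player indifferent between α and β.
The row player's payoff from α: 8q + 6(1−q). From β: 7q + 12(1−q).
Set equal: 1q = 6(1−q) → q = 6/7.

6/7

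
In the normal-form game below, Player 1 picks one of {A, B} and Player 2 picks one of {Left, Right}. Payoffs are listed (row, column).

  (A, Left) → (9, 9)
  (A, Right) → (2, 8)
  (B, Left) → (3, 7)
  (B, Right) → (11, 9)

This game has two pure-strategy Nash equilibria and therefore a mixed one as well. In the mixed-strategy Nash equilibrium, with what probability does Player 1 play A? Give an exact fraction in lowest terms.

Player 1's mix p on A must make Player 2 indifferent between Left and Right.
Player 2's payoff from Left: 9p + 7(1−p). From Right: 8p + 9(1−p).
Set equal: 1p = 2(1−p) → p = 2/3.

2/3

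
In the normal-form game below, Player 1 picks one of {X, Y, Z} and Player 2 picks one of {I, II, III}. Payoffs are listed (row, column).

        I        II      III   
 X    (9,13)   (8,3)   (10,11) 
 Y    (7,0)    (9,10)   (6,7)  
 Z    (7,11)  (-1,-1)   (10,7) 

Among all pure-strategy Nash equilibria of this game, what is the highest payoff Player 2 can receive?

13

(X, I) is a pure NE (Player 1: 9 ≥ 7; Player 2: 13 ≥ 11). Player 2 gets 13.
(Y, II) is a pure NE (Player 1: 9 ≥ 8; Player 2: 10 ≥ 7). Player 2 gets 10.
Every other cell has a profitable deviation for at least one player. Highest of {13, 10} is 13.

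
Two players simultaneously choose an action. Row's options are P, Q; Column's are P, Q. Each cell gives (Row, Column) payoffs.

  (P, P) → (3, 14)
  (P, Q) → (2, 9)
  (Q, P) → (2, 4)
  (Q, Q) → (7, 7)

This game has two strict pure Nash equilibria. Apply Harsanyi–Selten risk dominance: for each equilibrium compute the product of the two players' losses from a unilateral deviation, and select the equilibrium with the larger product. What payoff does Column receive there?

At both P: Row loses 3 − 2 = 1 by deviating; Column loses 14 − 9 = 5. Product = 1·5 = 5.
At both Q: Row loses 7 − 2 = 5 by deviating; Column loses 7 − 4 = 3. Product = 5·3 = 15.
15 > 5, so both Q is risk-dominant. Column's payoff there is 7.

7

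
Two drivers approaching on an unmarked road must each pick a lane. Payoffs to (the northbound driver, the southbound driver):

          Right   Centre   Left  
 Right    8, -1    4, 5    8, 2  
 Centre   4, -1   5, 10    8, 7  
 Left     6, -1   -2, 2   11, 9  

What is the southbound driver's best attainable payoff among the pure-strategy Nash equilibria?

10

Both Centre is a pure NE (the northbound driver: 5 ≥ 4; the southbound driver: 10 ≥ 7). The southbound driver gets 10.
Both Left is a pure NE (the northbound driver: 11 ≥ 8; the southbound driver: 9 ≥ 2). The southbound driver gets 9.
Every other cell has a profitable deviation for at least one player. Highest of {10, 9} is 10.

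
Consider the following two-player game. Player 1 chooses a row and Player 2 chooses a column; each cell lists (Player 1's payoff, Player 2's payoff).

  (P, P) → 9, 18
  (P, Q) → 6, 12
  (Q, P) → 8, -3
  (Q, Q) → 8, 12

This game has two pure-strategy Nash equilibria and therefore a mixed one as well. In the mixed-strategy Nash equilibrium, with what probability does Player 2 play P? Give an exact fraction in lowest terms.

Player 2's mix q on P must make Player 1 indifferent between P and Q.
Player 1's payoff from P: 9q + 6(1−q). From Q: 8q + 8(1−q).
Set equal: 1q = 2(1−q) → q = 2/3.

2/3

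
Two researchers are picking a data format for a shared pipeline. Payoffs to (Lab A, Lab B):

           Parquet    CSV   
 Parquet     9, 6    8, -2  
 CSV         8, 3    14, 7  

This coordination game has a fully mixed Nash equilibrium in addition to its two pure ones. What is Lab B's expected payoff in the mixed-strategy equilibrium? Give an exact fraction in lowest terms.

4

Lab A mixes with probability p on Parquet, chosen so Lab B is indifferent: 6p + 3(1−p) = (-2)p + 7(1−p) gives p = 1/3.
Lab B's expected payoff is 6·1/3 + 3·2/3 = 4.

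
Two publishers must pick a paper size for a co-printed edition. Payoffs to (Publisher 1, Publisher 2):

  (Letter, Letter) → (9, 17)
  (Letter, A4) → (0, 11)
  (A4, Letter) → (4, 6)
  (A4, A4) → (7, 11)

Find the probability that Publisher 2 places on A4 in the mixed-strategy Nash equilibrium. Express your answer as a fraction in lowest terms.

Publisher 2's mix q on Letter must make Publisher 1 indifferent between Letter and A4.
Publisher 1's payoff from Letter: 9q + 0(1−q). From A4: 4q + 7(1−q).
Set equal: 5q = 7(1−q) → q = 7/12.
Probability on A4 is 1 − 7/12 = 5/12.

5/12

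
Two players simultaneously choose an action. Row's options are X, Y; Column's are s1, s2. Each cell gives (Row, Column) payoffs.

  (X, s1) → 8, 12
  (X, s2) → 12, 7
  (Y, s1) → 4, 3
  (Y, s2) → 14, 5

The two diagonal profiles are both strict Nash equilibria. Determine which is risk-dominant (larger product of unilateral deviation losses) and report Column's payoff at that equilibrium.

At (X, s1): Row loses 8 − 4 = 4 by deviating; Column loses 12 − 7 = 5. Product = 4·5 = 20.
At (Y, s2): Row loses 14 − 12 = 2 by deviating; Column loses 5 − 3 = 2. Product = 2·2 = 4.
20 > 4, so (X, s1) is risk-dominant. Column's payoff there is 12.

12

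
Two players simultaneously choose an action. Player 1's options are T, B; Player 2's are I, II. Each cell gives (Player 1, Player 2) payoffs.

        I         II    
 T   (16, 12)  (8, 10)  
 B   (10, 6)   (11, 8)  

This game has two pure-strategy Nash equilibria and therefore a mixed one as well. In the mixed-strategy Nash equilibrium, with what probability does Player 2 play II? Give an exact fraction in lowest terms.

2/3

Player 2's mix q on I must make Player 1 indifferent between T and B.
Player 1's payoff from T: 16q + 8(1−q). From B: 10q + 11(1−q).
Set equal: 6q = 3(1−q) → q = 3/9 = 1/3.
Probability on II is 1 − 1/3 = 2/3.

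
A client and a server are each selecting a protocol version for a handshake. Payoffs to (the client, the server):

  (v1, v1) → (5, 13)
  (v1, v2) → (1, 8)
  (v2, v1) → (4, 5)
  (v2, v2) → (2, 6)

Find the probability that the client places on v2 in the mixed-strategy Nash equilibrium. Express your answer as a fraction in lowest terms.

The client's mix p on v1 must make the server indifferent between v1 and v2.
The server's payoff from v1: 13p + 5(1−p). From v2: 8p + 6(1−p).
Set equal: 5p = 1(1−p) → p = 1/6.
Probability on v2 is 1 − 1/6 = 5/6.

5/6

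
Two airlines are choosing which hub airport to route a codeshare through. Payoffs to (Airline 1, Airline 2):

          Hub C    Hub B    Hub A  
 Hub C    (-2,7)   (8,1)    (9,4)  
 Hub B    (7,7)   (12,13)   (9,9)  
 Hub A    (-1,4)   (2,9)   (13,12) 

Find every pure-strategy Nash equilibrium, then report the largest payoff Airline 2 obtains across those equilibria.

13

Both Hub B is a pure NE (Airline 1: 12 ≥ 8; Airline 2: 13 ≥ 9). Airline 2 gets 13.
Both Hub A is a pure NE (Airline 1: 13 ≥ 9; Airline 2: 12 ≥ 9). Airline 2 gets 12.
Every other cell has a profitable deviation for at least one player. Highest of {13, 12} is 13.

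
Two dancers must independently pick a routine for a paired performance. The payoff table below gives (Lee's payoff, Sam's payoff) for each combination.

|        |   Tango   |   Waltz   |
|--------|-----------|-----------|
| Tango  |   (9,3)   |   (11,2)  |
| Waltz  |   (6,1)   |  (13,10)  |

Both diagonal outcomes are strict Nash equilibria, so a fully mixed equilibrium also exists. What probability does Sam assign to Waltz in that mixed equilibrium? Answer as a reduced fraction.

3/5

Sam's mix q on Tango must make Lee indifferent between Tango and Waltz.
Lee's payoff from Tango: 9q + 11(1−q). From Waltz: 6q + 13(1−q).
Set equal: 3q = 2(1−q) → q = 2/5.
Probability on Waltz is 1 − 2/5 = 3/5.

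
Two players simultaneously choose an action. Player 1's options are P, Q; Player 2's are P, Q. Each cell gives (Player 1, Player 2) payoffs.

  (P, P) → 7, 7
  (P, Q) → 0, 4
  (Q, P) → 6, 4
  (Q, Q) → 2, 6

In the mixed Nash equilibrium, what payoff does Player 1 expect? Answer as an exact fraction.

14/3

Player 2 mixes with probability q on P, chosen so Player 1 is indifferent: 7q + 0(1−q) = 6q + 2(1−q) gives q = 2/3.
Player 1's expected payoff (from either row, since indifferent) is 7·2/3 + 0·1/3 = 14/3.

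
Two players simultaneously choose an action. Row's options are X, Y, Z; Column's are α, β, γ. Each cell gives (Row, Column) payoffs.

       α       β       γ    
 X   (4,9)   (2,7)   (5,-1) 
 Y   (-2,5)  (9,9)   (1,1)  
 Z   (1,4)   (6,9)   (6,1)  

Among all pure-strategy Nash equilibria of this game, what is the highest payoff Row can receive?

(X, α) is a pure NE (Row: 4 ≥ 1; Column: 9 ≥ 7). Row gets 4.
(Y, β) is a pure NE (Row: 9 ≥ 6; Column: 9 ≥ 5). Row gets 9.
Every other cell has a profitable deviation for at least one player. Highest of {4, 9} is 9.

9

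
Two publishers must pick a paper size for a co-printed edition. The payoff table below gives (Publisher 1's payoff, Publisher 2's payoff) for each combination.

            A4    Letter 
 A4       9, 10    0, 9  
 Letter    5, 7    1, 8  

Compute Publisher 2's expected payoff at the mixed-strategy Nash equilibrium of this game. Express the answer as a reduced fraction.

Publisher 1 mixes with probability p on A4, chosen so Publisher 2 is indifferent: 10p + 7(1−p) = 9p + 8(1−p) gives p = 1/2.
Publisher 2's expected payoff is 10·1/2 + 7·1/2 = 17/2.

17/2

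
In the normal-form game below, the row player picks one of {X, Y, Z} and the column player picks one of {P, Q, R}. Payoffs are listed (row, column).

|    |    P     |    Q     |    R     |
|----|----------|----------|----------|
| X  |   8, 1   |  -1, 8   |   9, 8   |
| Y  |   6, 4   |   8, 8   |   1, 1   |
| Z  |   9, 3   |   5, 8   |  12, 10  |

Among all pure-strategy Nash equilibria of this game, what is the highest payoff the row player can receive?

(Y, Q) is a pure NE (the row player: 8 ≥ 5; the column player: 8 ≥ 4). The row player gets 8.
(Z, R) is a pure NE (the row player: 12 ≥ 9; the column player: 10 ≥ 8). The row player gets 12.
Every other cell has a profitable deviation for at least one player. Highest of {8, 12} is 12.

12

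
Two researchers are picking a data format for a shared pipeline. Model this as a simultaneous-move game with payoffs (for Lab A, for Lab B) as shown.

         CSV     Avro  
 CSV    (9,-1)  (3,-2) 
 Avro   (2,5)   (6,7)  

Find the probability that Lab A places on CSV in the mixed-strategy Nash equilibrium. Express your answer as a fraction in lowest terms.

Lab A's mix p on CSV must make Lab B indifferent between CSV and Avro.
Lab B's payoff from CSV: (-1)p + 5(1−p). From Avro: (-2)p + 7(1−p).
Set equal: 1p = 2(1−p) → p = 2/3.

2/3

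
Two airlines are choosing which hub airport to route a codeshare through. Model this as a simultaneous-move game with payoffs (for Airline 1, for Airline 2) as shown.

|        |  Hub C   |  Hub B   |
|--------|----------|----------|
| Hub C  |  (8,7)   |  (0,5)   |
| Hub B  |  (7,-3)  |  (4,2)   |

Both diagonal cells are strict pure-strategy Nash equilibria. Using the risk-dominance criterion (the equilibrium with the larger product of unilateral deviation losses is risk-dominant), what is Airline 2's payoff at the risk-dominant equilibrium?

At both Hub C: Airline 1 loses 8 − 7 = 1 by deviating; Airline 2 loses 7 − 5 = 2. Product = 1·2 = 2.
At both Hub B: Airline 1 loses 4 − 0 = 4 by deviating; Airline 2 loses 2 − (-3) = 5. Product = 4·5 = 20.
20 > 2, so both Hub B is risk-dominant. Airline 2's payoff there is 2.

2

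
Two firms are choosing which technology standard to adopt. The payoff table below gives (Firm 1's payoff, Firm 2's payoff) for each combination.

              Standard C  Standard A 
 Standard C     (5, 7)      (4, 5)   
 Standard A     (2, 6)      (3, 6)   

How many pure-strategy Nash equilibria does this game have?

Both Standard C: Firm 1 gets 5 (best alternative 2); Firm 2 gets 7 (best alternative 5). Neither deviates — NE.
Both Standard A is not a NE: Firm 1 would switch to Standard C (4 > 3).
No other cell survives both best-response checks, so there is 1 pure NE.

1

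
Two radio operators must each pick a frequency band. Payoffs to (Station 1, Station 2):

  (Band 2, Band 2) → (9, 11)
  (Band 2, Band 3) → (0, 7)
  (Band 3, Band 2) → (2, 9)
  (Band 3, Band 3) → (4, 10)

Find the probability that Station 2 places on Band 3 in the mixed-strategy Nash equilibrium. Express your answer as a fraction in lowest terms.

7/11

Station 2's mix q on Band 2 must make Station 1 indifferent between Band 2 and Band 3.
Station 1's payoff from Band 2: 9q + 0(1−q). From Band 3: 2q + 4(1−q).
Set equal: 7q = 4(1−q) → q = 4/11.
Probability on Band 3 is 1 − 4/11 = 7/11.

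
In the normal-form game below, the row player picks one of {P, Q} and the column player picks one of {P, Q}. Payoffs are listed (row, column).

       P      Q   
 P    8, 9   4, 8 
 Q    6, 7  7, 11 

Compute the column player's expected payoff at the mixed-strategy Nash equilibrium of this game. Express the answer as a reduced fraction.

43/5

The row player mixes with probability p on P, chosen so the column player is indifferent: 9p + 7(1−p) = 8p + 11(1−p) gives p = 4/5.
The column player's expected payoff is 9·4/5 + 7·1/5 = 43/5.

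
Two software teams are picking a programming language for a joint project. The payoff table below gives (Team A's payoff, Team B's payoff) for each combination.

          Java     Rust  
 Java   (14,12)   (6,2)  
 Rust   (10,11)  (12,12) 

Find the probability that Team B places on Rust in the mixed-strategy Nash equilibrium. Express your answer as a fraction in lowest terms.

2/5

Team B's mix q on Java must make Team A indifferent between Java and Rust.
Team A's payoff from Java: 14q + 6(1−q). From Rust: 10q + 12(1−q).
Set equal: 4q = 6(1−q) → q = 6/10 = 3/5.
Probability on Rust is 1 − 3/5 = 2/5.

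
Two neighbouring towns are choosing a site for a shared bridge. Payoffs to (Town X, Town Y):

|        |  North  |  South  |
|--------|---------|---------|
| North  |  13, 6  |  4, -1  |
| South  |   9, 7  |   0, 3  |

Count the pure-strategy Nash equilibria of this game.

Both North: Town X gets 13 (best alternative 9); Town Y gets 6 (best alternative -1). Neither deviates — NE.
Both South is not a NE: Town X would switch to North (4 > 0).
No other cell survives both best-response checks, so there is 1 pure NE.

1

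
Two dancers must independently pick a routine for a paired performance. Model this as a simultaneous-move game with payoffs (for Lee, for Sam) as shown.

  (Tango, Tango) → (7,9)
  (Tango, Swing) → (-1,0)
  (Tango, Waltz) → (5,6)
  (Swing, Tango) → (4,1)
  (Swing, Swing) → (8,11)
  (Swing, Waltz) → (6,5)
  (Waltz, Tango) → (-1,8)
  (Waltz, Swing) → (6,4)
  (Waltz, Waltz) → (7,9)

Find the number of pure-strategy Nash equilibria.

3

Both Tango: Lee gets 7 (best alternative 4); Sam gets 9 (best alternative 6). Neither deviates — NE.
Both Swing: Lee gets 8 (best alternative 6); Sam gets 11 (best alternative 5). Neither deviates — NE.
Both Waltz: Lee gets 7 (best alternative 6); Sam gets 9 (best alternative 8). Neither deviates — NE.
(Waltz, Tango) is not a NE: Lee would switch to Tango (7 > -1).
No other cell survives both best-response checks, so there are 3 pure NE.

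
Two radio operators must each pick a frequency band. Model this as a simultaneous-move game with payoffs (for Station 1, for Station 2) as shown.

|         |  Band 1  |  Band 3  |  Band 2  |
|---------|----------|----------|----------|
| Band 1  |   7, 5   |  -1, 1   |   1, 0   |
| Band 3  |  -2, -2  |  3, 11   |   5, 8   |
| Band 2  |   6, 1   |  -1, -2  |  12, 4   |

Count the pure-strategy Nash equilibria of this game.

Both Band 1: Station 1 gets 7 (best alternative 6); Station 2 gets 5 (best alternative 1). Neither deviates — NE.
Both Band 3: Station 1 gets 3 (best alternative -1); Station 2 gets 11 (best alternative 8). Neither deviates — NE.
Both Band 2: Station 1 gets 12 (best alternative 5); Station 2 gets 4 (best alternative 1). Neither deviates — NE.
(Band 1, Band 2) is not a NE: Station 1 would switch to Band 2 (12 > 1).
No other cell survives both best-response checks, so there are 3 pure NE.

3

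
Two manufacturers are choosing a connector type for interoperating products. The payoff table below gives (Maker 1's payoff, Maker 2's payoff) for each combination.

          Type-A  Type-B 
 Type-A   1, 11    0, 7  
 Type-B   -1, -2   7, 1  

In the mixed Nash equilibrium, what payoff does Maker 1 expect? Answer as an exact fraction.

Maker 2 mixes with probability q on Type-A, chosen so Maker 1 is indifferent: 1q + 0(1−q) = (-1)q + 7(1−q) gives q = 7/9.
Maker 1's expected payoff (from either row, since indifferent) is 1·7/9 + 0·2/9 = 7/9.

7/9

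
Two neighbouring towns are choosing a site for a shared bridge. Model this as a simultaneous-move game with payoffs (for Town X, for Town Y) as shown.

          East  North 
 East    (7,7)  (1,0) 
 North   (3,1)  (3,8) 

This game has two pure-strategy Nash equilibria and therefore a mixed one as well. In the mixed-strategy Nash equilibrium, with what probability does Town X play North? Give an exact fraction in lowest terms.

Town X's mix p on East must make Town Y indifferent between East and North.
Town Y's payoff from East: 7p + 1(1−p). From North: 0p + 8(1−p).
Set equal: 7p = 7(1−p) → p = 7/14 = 1/2.
Probability on North is 1 − 1/2 = 1/2.

1/2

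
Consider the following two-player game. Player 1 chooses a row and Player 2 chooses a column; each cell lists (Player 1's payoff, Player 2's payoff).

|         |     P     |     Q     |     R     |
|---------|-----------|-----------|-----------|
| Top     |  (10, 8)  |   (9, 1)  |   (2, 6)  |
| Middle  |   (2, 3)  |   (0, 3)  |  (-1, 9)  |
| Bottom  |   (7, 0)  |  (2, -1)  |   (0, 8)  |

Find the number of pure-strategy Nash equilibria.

(Top, P): Player 1 gets 10 (best alternative 7); Player 2 gets 8 (best alternative 6). Neither deviates — NE.
(Bottom, R) is not a NE: Player 1 would switch to Top (2 > 0).
No other cell survives both best-response checks, so there is 1 pure NE.

1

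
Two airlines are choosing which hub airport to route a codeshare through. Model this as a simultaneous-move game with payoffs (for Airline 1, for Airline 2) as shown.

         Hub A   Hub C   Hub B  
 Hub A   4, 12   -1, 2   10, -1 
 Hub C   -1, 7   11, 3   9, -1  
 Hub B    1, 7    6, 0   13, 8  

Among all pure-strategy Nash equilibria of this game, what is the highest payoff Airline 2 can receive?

12

Both Hub A is a pure NE (Airline 1: 4 ≥ 1; Airline 2: 12 ≥ 2). Airline 2 gets 12.
Both Hub B is a pure NE (Airline 1: 13 ≥ 10; Airline 2: 8 ≥ 7). Airline 2 gets 8.
Every other cell has a profitable deviation for at least one player. Highest of {12, 8} is 12.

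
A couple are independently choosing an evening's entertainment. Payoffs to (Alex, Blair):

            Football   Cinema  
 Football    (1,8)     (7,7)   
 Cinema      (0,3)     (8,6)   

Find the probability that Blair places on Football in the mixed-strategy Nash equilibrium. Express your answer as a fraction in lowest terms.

1/2

Blair's mix q on Football must make Alex indifferent between Football and Cinema.
Alex's payoff from Football: 1q + 7(1−q). From Cinema: 0q + 8(1−q).
Set equal: 1q = 1(1−q) → q = 1/2.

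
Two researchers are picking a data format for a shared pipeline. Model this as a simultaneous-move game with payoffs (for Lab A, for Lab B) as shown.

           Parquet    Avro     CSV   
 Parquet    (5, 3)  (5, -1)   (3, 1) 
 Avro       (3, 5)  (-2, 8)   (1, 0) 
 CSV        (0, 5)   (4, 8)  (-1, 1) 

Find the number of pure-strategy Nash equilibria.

1

Both Parquet: Lab A gets 5 (best alternative 3); Lab B gets 3 (best alternative 1). Neither deviates — NE.
Both Avro is not a NE: Lab A would switch to Parquet (5 > -2).
No other cell survives both best-response checks, so there is 1 pure NE.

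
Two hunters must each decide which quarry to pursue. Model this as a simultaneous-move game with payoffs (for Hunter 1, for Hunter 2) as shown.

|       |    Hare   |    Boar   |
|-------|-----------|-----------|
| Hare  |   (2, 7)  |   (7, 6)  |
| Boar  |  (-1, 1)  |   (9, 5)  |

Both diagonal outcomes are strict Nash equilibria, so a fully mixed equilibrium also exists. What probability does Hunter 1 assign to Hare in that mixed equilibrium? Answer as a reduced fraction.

4/5

Hunter 1's mix p on Hare must make Hunter 2 indifferent between Hare and Boar.
Hunter 2's payoff from Hare: 7p + 1(1−p). From Boar: 6p + 5(1−p).
Set equal: 1p = 4(1−p) → p = 4/5.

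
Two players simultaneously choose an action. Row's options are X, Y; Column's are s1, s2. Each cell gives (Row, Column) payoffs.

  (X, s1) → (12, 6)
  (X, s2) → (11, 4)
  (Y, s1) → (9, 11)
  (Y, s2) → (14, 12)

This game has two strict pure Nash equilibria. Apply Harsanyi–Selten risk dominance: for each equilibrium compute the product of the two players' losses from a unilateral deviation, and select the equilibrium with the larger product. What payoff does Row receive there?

12

At (X, s1): Row loses 12 − 9 = 3 by deviating; Column loses 6 − 4 = 2. Product = 3·2 = 6.
At (Y, s2): Row loses 14 − 11 = 3 by deviating; Column loses 12 − 11 = 1. Product = 3·1 = 3.
6 > 3, so (X, s1) is risk-dominant. Row's payoff there is 12.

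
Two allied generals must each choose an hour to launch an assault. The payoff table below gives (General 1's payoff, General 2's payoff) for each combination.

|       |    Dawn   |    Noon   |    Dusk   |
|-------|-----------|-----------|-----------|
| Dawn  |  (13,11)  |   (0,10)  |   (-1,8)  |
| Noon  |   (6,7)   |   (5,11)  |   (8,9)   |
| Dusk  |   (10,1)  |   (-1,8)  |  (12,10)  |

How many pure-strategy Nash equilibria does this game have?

Both Dawn: General 1 gets 13 (best alternative 10); General 2 gets 11 (best alternative 10). Neither deviates — NE.
Both Noon: General 1 gets 5 (best alternative 0); General 2 gets 11 (best alternative 9). Neither deviates — NE.
Both Dusk: General 1 gets 12 (best alternative 8); General 2 gets 10 (best alternative 8). Neither deviates — NE.
(Dusk, Noon) is not a NE: General 1 would switch to Noon (5 > -1).
No other cell survives both best-response checks, so there are 3 pure NE.

3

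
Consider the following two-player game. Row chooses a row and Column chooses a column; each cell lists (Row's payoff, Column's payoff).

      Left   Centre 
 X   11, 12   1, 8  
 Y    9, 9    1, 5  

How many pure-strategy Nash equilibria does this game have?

1

(X, Left): Row gets 11 (best alternative 9); Column gets 12 (best alternative 8). Neither deviates — NE.
(Y, Centre) is not a NE: Column would switch to Left (9 > 5).
No other cell survives both best-response checks, so there is 1 pure NE.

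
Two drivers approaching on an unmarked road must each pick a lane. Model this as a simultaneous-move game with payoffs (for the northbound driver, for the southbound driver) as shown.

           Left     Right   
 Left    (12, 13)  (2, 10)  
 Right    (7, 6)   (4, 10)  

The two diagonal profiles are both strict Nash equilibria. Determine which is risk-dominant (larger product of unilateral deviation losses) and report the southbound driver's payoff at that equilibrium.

At both Left: the northbound driver loses 12 − 7 = 5 by deviating; the southbound driver loses 13 − 10 = 3. Product = 5·3 = 15.
At both Right: the northbound driver loses 4 − 2 = 2 by deviating; the southbound driver loses 10 − 6 = 4. Product = 2·4 = 8.
15 > 8, so both Left is risk-dominant. The southbound driver's payoff there is 13.

13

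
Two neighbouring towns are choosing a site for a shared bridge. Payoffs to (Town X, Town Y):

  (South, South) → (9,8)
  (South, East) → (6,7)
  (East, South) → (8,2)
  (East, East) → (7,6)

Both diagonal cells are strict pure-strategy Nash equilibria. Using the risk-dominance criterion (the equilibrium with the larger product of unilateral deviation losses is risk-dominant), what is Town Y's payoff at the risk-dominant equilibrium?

At both South: Town X loses 9 − 8 = 1 by deviating; Town Y loses 8 − 7 = 1. Product = 1·1 = 1.
At both East: Town X loses 7 − 6 = 1 by deviating; Town Y loses 6 − 2 = 4. Product = 1·4 = 4.
4 > 1, so both East is risk-dominant. Town Y's payoff there is 6.

6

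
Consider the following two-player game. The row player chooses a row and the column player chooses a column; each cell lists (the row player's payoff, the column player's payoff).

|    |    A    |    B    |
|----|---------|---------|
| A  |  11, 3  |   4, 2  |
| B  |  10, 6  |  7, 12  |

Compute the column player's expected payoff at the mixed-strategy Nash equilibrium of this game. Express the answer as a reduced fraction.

24/7

The row player mixes with probability p on A, chosen so the column player is indifferent: 3p + 6(1−p) = 2p + 12(1−p) gives p = 6/7.
The column player's expected payoff is 3·6/7 + 6·1/7 = 24/7.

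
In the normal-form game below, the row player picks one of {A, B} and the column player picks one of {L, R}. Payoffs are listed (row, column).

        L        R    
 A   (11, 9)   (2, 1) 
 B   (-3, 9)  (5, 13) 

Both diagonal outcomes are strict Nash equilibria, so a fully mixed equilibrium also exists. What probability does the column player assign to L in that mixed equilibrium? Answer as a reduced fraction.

3/17

The column player's mix q on L must make the row player indifferent between A and B.
The row player's payoff from A: 11q + 2(1−q). From B: (-3)q + 5(1−q).
Set equal: 14q = 3(1−q) → q = 3/17.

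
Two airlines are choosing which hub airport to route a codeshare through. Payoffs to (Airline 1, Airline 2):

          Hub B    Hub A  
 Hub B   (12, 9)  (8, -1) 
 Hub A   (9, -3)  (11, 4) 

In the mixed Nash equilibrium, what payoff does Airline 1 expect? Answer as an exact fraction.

Airline 2 mixes with probability q on Hub B, chosen so Airline 1 is indifferent: 12q + 8(1−q) = 9q + 11(1−q) gives q = 1/2.
Airline 1's expected payoff (from either row, since indifferent) is 12·1/2 + 8·1/2 = 10.

10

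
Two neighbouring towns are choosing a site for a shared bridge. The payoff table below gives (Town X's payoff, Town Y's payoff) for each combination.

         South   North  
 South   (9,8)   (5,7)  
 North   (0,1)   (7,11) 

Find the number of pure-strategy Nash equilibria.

Both South: Town X gets 9 (best alternative 0); Town Y gets 8 (best alternative 7). Neither deviates — NE.
Both North: Town X gets 7 (best alternative 5); Town Y gets 11 (best alternative 1). Neither deviates — NE.
(South, North) is not a NE: Town X would switch to North (7 > 5).
No other cell survives both best-response checks, so there are 2 pure NE.

2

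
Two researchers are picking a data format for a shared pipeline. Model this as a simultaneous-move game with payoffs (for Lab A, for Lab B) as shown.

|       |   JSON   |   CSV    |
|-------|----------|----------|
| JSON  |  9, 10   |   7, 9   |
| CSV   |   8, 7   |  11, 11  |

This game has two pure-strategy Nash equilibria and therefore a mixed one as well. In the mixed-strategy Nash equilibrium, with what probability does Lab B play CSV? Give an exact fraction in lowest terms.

1/5

Lab B's mix q on JSON must make Lab A indifferent between JSON and CSV.
Lab A's payoff from JSON: 9q + 7(1−q). From CSV: 8q + 11(1−q).
Set equal: 1q = 4(1−q) → q = 4/5.
Probability on CSV is 1 − 4/5 = 1/5.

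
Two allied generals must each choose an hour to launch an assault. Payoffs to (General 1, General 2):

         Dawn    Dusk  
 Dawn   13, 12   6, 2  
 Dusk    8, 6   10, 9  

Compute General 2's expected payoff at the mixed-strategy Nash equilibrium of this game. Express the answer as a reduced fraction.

General 1 mixes with probability p on Dawn, chosen so General 2 is indifferent: 12p + 6(1−p) = 2p + 9(1−p) gives p = 3/13.
General 2's expected payoff is 12·3/13 + 6·10/13 = 96/13.

96/13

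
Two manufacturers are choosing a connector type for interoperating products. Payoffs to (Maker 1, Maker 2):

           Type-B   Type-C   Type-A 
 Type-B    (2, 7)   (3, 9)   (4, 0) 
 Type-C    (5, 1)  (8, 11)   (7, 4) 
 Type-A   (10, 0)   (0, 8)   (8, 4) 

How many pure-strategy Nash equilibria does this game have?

Both Type-C: Maker 1 gets 8 (best alternative 3); Maker 2 gets 11 (best alternative 4). Neither deviates — NE.
Both Type-A is not a NE: Maker 2 would switch to Type-C (8 > 4).
No other cell survives both best-response checks, so there is 1 pure NE.

1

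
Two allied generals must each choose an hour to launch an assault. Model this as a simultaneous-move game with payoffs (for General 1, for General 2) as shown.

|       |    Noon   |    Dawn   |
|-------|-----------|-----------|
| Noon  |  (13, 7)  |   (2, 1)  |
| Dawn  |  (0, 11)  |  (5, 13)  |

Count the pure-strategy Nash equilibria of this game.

Both Noon: General 1 gets 13 (best alternative 0); General 2 gets 7 (best alternative 1). Neither deviates — NE.
Both Dawn: General 1 gets 5 (best alternative 2); General 2 gets 13 (best alternative 11). Neither deviates — NE.
(Noon, Dawn) is not a NE: General 1 would switch to Dawn (5 > 2).
No other cell survives both best-response checks, so there are 2 pure NE.

2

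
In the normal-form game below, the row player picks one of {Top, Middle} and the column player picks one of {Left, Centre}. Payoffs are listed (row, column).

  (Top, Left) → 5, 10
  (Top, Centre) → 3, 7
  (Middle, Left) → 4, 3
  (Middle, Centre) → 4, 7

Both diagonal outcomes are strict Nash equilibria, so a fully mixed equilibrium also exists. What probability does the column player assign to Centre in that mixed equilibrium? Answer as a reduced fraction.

The column player's mix q on Left must make the row player indifferent between Top and Middle.
The row player's payoff from Top: 5q + 3(1−q). From Middle: 4q + 4(1−q).
Set equal: 1q = 1(1−q) → q = 1/2.
Probability on Centre is 1 − 1/2 = 1/2.

1/2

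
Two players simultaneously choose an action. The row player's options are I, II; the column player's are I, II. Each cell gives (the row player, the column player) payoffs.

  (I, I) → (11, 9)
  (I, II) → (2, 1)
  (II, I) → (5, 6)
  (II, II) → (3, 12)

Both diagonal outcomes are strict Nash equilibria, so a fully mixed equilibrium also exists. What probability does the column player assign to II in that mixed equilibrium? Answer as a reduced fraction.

The column player's mix q on I must make the row player indifferent between I and II.
The row player's payoff from I: 11q + 2(1−q). From II: 5q + 3(1−q).
Set equal: 6q = 1(1−q) → q = 1/7.
Probability on II is 1 − 1/7 = 6/7.

6/7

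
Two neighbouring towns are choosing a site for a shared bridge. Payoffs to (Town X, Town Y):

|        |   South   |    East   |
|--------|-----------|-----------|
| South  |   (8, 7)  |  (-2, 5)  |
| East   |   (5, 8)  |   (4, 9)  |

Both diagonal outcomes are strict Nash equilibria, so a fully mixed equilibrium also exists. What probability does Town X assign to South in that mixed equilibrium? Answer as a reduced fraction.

1/3

Town X's mix p on South must make Town Y indifferent between South and East.
Town Y's payoff from South: 7p + 8(1−p). From East: 5p + 9(1−p).
Set equal: 2p = 1(1−p) → p = 1/3.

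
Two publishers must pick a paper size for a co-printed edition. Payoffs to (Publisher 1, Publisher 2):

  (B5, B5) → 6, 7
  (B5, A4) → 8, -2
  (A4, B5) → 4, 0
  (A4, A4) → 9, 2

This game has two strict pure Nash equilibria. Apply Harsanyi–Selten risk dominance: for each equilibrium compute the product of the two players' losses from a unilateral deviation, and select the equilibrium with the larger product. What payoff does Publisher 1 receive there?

6

At both B5: Publisher 1 loses 6 − 4 = 2 by deviating; Publisher 2 loses 7 − (-2) = 9. Product = 2·9 = 18.
At both A4: Publisher 1 loses 9 − 8 = 1 by deviating; Publisher 2 loses 2 − 0 = 2. Product = 1·2 = 2.
18 > 2, so both B5 is risk-dominant. Publisher 1's payoff there is 6.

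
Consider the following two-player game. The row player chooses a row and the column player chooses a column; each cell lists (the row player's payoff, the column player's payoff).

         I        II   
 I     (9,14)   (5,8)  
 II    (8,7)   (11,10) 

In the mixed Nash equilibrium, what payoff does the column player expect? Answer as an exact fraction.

The row player mixes with probability p on I, chosen so the column player is indifferent: 14p + 7(1−p) = 8p + 10(1−p) gives p = 1/3.
The column player's expected payoff is 14·1/3 + 7·2/3 = 28/3.

28/3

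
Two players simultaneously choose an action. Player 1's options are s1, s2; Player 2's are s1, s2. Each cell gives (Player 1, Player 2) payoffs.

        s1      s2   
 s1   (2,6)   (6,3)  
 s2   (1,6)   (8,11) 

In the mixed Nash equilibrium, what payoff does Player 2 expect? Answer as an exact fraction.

Player 1 mixes with probability p on s1, chosen so Player 2 is indifferent: 6p + 6(1−p) = 3p + 11(1−p) gives p = 5/8.
Player 2's expected payoff is 6·5/8 + 6·3/8 = 6.

6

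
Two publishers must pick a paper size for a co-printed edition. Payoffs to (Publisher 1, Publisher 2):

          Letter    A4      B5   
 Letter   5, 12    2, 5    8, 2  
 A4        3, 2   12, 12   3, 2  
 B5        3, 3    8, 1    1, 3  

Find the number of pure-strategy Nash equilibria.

Both Letter: Publisher 1 gets 5 (best alternative 3); Publisher 2 gets 12 (best alternative 5). Neither deviates — NE.
Both A4: Publisher 1 gets 12 (best alternative 8); Publisher 2 gets 12 (best alternative 2). Neither deviates — NE.
Both B5 is not a NE: Publisher 1 would switch to Letter (8 > 1).
No other cell survives both best-response checks, so there are 2 pure NE.

2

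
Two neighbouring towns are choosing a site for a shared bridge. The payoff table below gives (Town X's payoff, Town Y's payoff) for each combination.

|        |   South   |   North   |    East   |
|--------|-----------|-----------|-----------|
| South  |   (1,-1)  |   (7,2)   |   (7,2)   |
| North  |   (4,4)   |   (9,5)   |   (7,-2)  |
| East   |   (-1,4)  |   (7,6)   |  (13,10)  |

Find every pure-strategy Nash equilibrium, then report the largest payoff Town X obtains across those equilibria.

13

Both North is a pure NE (Town X: 9 ≥ 7; Town Y: 5 ≥ 4). Town X gets 9.
Both East is a pure NE (Town X: 13 ≥ 7; Town Y: 10 ≥ 6). Town X gets 13.
Every other cell has a profitable deviation for at least one player. Highest of {9, 13} is 13.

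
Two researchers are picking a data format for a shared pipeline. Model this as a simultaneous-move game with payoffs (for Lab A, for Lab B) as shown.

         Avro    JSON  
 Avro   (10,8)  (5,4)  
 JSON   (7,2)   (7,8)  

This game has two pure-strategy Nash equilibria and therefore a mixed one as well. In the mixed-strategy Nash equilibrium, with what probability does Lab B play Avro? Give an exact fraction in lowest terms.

Lab B's mix q on Avro must make Lab A indifferent between Avro and JSON.
Lab A's payoff from Avro: 10q + 5(1−q). From JSON: 7q + 7(1−q).
Set equal: 3q = 2(1−q) → q = 2/5.

2/5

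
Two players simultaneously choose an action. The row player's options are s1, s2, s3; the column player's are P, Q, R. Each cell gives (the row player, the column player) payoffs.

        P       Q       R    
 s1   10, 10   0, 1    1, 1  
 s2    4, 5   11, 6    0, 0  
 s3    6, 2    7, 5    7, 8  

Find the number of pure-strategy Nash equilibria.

3

(s1, P): the row player gets 10 (best alternative 6); the column player gets 10 (best alternative 1). Neither deviates — NE.
(s2, Q): the row player gets 11 (best alternative 7); the column player gets 6 (best alternative 5). Neither deviates — NE.
(s3, R): the row player gets 7 (best alternative 1); the column player gets 8 (best alternative 5). Neither deviates — NE.
(s2, R) is not a NE: the row player would switch to s3 (7 > 0).
No other cell survives both best-response checks, so there are 3 pure NE.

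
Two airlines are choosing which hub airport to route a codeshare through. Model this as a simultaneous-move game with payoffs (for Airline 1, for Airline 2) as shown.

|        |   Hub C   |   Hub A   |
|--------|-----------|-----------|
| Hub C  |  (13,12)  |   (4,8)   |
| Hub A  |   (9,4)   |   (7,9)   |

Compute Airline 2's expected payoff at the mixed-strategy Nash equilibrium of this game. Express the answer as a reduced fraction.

76/9

Airline 1 mixes with probability p on Hub C, chosen so Airline 2 is indifferent: 12p + 4(1−p) = 8p + 9(1−p) gives p = 5/9.
Airline 2's expected payoff is 12·5/9 + 4·4/9 = 76/9.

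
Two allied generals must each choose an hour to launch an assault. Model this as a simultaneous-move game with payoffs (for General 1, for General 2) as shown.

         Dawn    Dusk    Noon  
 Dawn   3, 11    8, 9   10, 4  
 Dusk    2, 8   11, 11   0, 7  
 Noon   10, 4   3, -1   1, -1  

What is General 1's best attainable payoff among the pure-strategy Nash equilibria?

11

Both Dusk is a pure NE (General 1: 11 ≥ 8; General 2: 11 ≥ 8). General 1 gets 11.
(Noon, Dawn) is a pure NE (General 1: 10 ≥ 3; General 2: 4 ≥ -1). General 1 gets 10.
Every other cell has a profitable deviation for at least one player. Highest of {11, 10} is 11.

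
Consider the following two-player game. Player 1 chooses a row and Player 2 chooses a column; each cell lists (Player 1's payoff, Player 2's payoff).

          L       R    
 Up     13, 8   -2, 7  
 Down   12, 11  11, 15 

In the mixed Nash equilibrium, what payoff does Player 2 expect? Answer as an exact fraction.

43/5

Player 1 mixes with probability p on Up, chosen so Player 2 is indifferent: 8p + 11(1−p) = 7p + 15(1−p) gives p = 4/5.
Player 2's expected payoff is 8·4/5 + 11·1/5 = 43/5.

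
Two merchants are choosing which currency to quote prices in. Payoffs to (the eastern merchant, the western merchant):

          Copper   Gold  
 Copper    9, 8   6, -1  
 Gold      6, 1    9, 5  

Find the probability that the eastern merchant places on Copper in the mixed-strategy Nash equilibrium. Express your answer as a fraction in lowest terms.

The eastern merchant's mix p on Copper must make the western merchant indifferent between Copper and Gold.
The western merchant's payoff from Copper: 8p + 1(1−p). From Gold: (-1)p + 5(1−p).
Set equal: 9p = 4(1−p) → p = 4/13.

4/13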